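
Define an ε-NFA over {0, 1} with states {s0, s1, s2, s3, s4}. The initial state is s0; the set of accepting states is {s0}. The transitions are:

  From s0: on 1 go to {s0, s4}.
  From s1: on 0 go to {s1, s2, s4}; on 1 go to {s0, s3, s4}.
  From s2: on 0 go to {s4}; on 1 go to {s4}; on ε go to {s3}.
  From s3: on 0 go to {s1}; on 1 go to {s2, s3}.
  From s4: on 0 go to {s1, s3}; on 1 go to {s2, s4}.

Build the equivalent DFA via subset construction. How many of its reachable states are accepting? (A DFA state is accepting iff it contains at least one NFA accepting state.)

3

Start state of the DFA: {s0} (ε-closure of the NFA start).
{s0} --0--> ∅  [new]
{s0} --1--> {s0, s4}  [new]
∅ --0--> ∅  [seen]
∅ --1--> ∅  [seen]
{s0, s4} --0--> {s1, s3}  [new]
{s0, s4} --1--> {s0, s2, s3, s4}  [new]
{s1, s3} --0--> {s1, s2, s3, s4}  [new]
{s1, s3} --1--> {s0, s2, s3, s4}  [seen]
{s0, s2, s3, s4} --0--> {s1, s3, s4}  [new]
{s0, s2, s3, s4} --1--> {s0, s2, s3, s4}  [seen]
{s1, s2, s3, s4} --0--> {s1, s2, s3, s4}  [seen]
{s1, s2, s3, s4} --1--> {s0, s2, s3, s4}  [seen]
{s1, s3, s4} --0--> {s1, s2, s3, s4}  [seen]
{s1, s3, s4} --1--> {s0, s2, s3, s4}  [seen]
Reachable DFA states: {s0}, ∅, {s0, s4}, {s1, s3}, {s0, s2, s3, s4}, {s1, s2, s3, s4}, {s1, s3, s4}.
Accepting DFA states (contain an NFA accepting state): {s0}, {s0, s4}, {s0, s2, s3, s4}.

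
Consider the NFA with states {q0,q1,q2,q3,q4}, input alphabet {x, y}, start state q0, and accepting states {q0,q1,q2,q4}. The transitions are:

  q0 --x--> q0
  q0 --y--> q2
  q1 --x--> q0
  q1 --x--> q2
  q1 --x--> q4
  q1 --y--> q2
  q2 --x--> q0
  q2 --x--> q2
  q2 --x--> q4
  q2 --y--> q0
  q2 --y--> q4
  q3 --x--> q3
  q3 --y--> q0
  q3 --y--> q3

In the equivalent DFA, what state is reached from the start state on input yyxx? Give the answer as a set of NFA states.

Start: {q0}.
δ(q0,y) = {q2}.
Union: {q2}.
After y: {q2}.
δ(q2,y) = {q0,q4}.
Union: {q0,q4}.
After y: {q0,q4}.
δ(q0,x) = {q0}; δ(q4,x) = ∅.
Union: {q0}.
After x: {q0}.
δ(q0,x) = {q0}.
Union: {q0}.
After x: {q0}.

{q0}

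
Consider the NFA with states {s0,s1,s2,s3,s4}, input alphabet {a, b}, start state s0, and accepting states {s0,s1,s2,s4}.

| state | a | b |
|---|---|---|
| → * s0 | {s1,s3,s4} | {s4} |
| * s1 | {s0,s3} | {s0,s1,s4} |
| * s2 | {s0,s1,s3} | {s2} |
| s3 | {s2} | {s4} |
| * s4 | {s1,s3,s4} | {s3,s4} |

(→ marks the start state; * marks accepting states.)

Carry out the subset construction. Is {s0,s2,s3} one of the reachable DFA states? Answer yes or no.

Start state of the DFA: {s0}.
{s0} --a--> {s1,s3,s4}  [new]
{s0} --b--> {s4}  [new]
{s1,s3,s4} --a--> {s0,s1,s2,s3,s4}  [new]
{s1,s3,s4} --b--> {s0,s1,s3,s4}  [new]
{s4} --a--> {s1,s3,s4}  [seen]
{s4} --b--> {s3,s4}  [new]
{s0,s1,s2,s3,s4} --a--> {s0,s1,s2,s3,s4}  [seen]
{s0,s1,s2,s3,s4} --b--> {s0,s1,s2,s3,s4}  [seen]
{s0,s1,s3,s4} --a--> {s0,s1,s2,s3,s4}  [seen]
{s0,s1,s3,s4} --b--> {s0,s1,s3,s4}  [seen]
{s3,s4} --a--> {s1,s2,s3,s4}  [new]
{s3,s4} --b--> {s3,s4}  [seen]
{s1,s2,s3,s4} --a--> {s0,s1,s2,s3,s4}  [seen]
{s1,s2,s3,s4} --b--> {s0,s1,s2,s3,s4}  [seen]
Reachable DFA states: {s0}, {s1,s3,s4}, {s4}, {s0,s1,s2,s3,s4}, {s0,s1,s3,s4}, {s3,s4}, {s1,s2,s3,s4}.
{s0,s2,s3} is not among them.

no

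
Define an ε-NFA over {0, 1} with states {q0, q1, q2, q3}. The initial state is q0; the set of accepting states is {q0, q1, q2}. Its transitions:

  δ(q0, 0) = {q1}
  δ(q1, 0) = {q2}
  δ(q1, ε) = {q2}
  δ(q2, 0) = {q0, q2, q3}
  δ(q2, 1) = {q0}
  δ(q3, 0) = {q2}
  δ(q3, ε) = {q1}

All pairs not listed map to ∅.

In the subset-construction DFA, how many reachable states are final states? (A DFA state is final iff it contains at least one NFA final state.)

Start state of the DFA: {q0} (ε-closure of the NFA start).
{q0} --0--> {q1, q2}  [new]
{q0} --1--> ∅  [new]
{q1, q2} --0--> {q0, q1, q2, q3}  [new]
{q1, q2} --1--> {q0}  [seen]
∅ --0--> ∅  [seen]
∅ --1--> ∅  [seen]
{q0, q1, q2, q3} --0--> {q0, q1, q2, q3}  [seen]
{q0, q1, q2, q3} --1--> {q0}  [seen]
Reachable DFA states: {q0}, {q1, q2}, ∅, {q0, q1, q2, q3}.
Accepting DFA states (contain an NFA accepting state): {q0}, {q1, q2}, {q0, q1, q2, q3}.

3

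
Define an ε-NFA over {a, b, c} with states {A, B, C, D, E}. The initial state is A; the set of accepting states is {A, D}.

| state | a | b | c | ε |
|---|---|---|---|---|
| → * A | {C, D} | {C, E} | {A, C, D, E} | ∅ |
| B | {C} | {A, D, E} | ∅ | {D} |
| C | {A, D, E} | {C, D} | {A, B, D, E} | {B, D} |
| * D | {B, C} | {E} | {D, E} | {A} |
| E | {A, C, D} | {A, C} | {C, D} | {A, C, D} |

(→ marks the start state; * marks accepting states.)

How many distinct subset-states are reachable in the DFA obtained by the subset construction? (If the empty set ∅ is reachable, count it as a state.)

Start state of the DFA: {A} (ε-closure of the NFA start).
{A} --a--> {A, B, C, D}  [new]
{A} --b--> {A, B, C, D, E}  [new]
{A} --c--> {A, B, C, D, E}  [seen]
{A, B, C, D} --a--> {A, B, C, D, E}  [seen]
{A, B, C, D} --b--> {A, B, C, D, E}  [seen]
{A, B, C, D} --c--> {A, B, C, D, E}  [seen]
{A, B, C, D, E} --a--> {A, B, C, D, E}  [seen]
{A, B, C, D, E} --b--> {A, B, C, D, E}  [seen]
{A, B, C, D, E} --c--> {A, B, C, D, E}  [seen]
Reachable DFA states: {A}, {A, B, C, D}, {A, B, C, D, E}.

3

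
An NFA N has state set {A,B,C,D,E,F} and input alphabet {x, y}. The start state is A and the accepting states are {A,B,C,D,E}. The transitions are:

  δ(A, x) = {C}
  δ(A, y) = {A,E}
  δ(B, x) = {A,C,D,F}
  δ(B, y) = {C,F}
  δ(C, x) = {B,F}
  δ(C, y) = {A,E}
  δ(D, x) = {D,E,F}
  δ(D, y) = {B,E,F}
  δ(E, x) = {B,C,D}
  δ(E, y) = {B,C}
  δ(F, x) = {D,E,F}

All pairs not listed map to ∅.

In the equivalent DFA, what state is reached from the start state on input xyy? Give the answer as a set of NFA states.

Start: {A}.
δ(A,x) = {C}.
Union: {C}.
After x: {C}.
δ(C,y) = {A,E}.
Union: {A,E}.
After y: {A,E}.
δ(A,y) = {A,E}; δ(E,y) = {B,C}.
Union: {A,B,C,E}.
After y: {A,B,C,E}.

{A,B,C,E}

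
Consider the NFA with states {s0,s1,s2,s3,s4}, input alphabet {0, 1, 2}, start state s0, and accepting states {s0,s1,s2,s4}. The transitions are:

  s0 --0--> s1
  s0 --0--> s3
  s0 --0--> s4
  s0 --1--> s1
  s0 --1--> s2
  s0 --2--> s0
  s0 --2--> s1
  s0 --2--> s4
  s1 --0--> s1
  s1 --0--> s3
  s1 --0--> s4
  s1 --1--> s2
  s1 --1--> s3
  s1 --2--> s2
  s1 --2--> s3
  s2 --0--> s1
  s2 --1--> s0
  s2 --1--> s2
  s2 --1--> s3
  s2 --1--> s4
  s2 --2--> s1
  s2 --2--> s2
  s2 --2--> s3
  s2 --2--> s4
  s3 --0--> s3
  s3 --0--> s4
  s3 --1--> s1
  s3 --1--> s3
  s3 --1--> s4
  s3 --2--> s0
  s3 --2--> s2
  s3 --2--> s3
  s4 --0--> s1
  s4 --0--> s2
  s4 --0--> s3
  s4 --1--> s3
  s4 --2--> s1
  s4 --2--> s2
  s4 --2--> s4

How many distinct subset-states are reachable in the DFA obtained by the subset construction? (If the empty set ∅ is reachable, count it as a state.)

8

Start state of the DFA: {s0}.
{s0} --0--> {s1,s3,s4}  [new]
{s0} --1--> {s1,s2}  [new]
{s0} --2--> {s0,s1,s4}  [new]
{s1,s3,s4} --0--> {s1,s2,s3,s4}  [new]
{s1,s3,s4} --1--> {s1,s2,s3,s4}  [seen]
{s1,s3,s4} --2--> {s0,s1,s2,s3,s4}  [new]
{s1,s2} --0--> {s1,s3,s4}  [seen]
{s1,s2} --1--> {s0,s2,s3,s4}  [new]
{s1,s2} --2--> {s1,s2,s3,s4}  [seen]
{s0,s1,s4} --0--> {s1,s2,s3,s4}  [seen]
{s0,s1,s4} --1--> {s1,s2,s3}  [new]
{s0,s1,s4} --2--> {s0,s1,s2,s3,s4}  [seen]
{s1,s2,s3,s4} --0--> {s1,s2,s3,s4}  [seen]
{s1,s2,s3,s4} --1--> {s0,s1,s2,s3,s4}  [seen]
{s1,s2,s3,s4} --2--> {s0,s1,s2,s3,s4}  [seen]
{s0,s1,s2,s3,s4} --0--> {s1,s2,s3,s4}  [seen]
{s0,s1,s2,s3,s4} --1--> {s0,s1,s2,s3,s4}  [seen]
{s0,s1,s2,s3,s4} --2--> {s0,s1,s2,s3,s4}  [seen]
{s0,s2,s3,s4} --0--> {s1,s2,s3,s4}  [seen]
{s0,s2,s3,s4} --1--> {s0,s1,s2,s3,s4}  [seen]
{s0,s2,s3,s4} --2--> {s0,s1,s2,s3,s4}  [seen]
{s1,s2,s3} --0--> {s1,s3,s4}  [seen]
{s1,s2,s3} --1--> {s0,s1,s2,s3,s4}  [seen]
{s1,s2,s3} --2--> {s0,s1,s2,s3,s4}  [seen]
Reachable DFA states: {s0}, {s1,s3,s4}, {s1,s2}, {s0,s1,s4}, {s1,s2,s3,s4}, {s0,s1,s2,s3,s4}, {s0,s2,s3,s4}, {s1,s2,s3}.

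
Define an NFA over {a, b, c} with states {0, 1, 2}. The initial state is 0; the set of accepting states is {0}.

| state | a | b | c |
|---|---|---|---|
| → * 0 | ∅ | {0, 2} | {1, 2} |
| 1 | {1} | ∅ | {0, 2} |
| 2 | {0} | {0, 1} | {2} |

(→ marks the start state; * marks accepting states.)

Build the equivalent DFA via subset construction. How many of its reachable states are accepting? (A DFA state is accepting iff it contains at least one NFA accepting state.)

4

Start state of the DFA: {0}.
{0} --a--> ∅  [new]
{0} --b--> {0, 2}  [new]
{0} --c--> {1, 2}  [new]
∅ --a--> ∅  [seen]
∅ --b--> ∅  [seen]
∅ --c--> ∅  [seen]
{0, 2} --a--> {0}  [seen]
{0, 2} --b--> {0, 1, 2}  [new]
{0, 2} --c--> {1, 2}  [seen]
{1, 2} --a--> {0, 1}  [new]
{1, 2} --b--> {0, 1}  [seen]
{1, 2} --c--> {0, 2}  [seen]
{0, 1, 2} --a--> {0, 1}  [seen]
{0, 1, 2} --b--> {0, 1, 2}  [seen]
{0, 1, 2} --c--> {0, 1, 2}  [seen]
{0, 1} --a--> {1}  [new]
{0, 1} --b--> {0, 2}  [seen]
{0, 1} --c--> {0, 1, 2}  [seen]
{1} --a--> {1}  [seen]
{1} --b--> ∅  [seen]
{1} --c--> {0, 2}  [seen]
Reachable DFA states: {0}, ∅, {0, 2}, {1, 2}, {0, 1, 2}, {0, 1}, {1}.
Accepting DFA states (contain an NFA accepting state): {0}, {0, 2}, {0, 1, 2}, {0, 1}.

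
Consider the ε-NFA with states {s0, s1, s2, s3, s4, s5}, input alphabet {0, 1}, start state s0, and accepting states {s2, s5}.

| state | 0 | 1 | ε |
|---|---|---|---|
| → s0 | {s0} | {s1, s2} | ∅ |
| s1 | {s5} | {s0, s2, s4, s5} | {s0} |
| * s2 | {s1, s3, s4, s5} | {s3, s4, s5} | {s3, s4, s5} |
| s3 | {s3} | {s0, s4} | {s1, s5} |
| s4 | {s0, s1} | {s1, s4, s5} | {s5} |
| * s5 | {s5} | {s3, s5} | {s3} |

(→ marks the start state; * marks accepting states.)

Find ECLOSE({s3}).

{s0, s1, s3, s5}

Begin with {s3}.
s3 →ε {s1, s5}; add s1, s5.
s1 →ε {s0}; add s0.
ε-closure = {s0, s1, s3, s5}.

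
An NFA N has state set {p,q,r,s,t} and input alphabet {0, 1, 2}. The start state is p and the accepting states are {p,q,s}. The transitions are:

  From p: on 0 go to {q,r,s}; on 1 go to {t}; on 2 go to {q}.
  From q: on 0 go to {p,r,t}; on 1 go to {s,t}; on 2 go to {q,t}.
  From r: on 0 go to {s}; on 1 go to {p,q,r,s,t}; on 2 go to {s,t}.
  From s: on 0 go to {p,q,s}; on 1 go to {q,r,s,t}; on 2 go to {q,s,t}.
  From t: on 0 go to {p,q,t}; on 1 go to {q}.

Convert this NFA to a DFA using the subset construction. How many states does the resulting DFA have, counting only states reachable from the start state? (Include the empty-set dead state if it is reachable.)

14

Start state of the DFA: {p}.
{p} --0--> {q,r,s}  [new]
{p} --1--> {t}  [new]
{p} --2--> {q}  [new]
{q,r,s} --0--> {p,q,r,s,t}  [new]
{q,r,s} --1--> {p,q,r,s,t}  [seen]
{q,r,s} --2--> {q,s,t}  [new]
{t} --0--> {p,q,t}  [new]
{t} --1--> {q}  [seen]
{t} --2--> ∅  [new]
{q} --0--> {p,r,t}  [new]
{q} --1--> {s,t}  [new]
{q} --2--> {q,t}  [new]
{p,q,r,s,t} --0--> {p,q,r,s,t}  [seen]
{p,q,r,s,t} --1--> {p,q,r,s,t}  [seen]
{p,q,r,s,t} --2--> {q,s,t}  [seen]
{q,s,t} --0--> {p,q,r,s,t}  [seen]
{q,s,t} --1--> {q,r,s,t}  [new]
{q,s,t} --2--> {q,s,t}  [seen]
{p,q,t} --0--> {p,q,r,s,t}  [seen]
{p,q,t} --1--> {q,s,t}  [seen]
{p,q,t} --2--> {q,t}  [seen]
∅ --0--> ∅  [seen]
∅ --1--> ∅  [seen]
∅ --2--> ∅  [seen]
{p,r,t} --0--> {p,q,r,s,t}  [seen]
{p,r,t} --1--> {p,q,r,s,t}  [seen]
{p,r,t} --2--> {q,s,t}  [seen]
{s,t} --0--> {p,q,s,t}  [new]
{s,t} --1--> {q,r,s,t}  [seen]
{s,t} --2--> {q,s,t}  [seen]
{q,t} --0--> {p,q,r,t}  [new]
{q,t} --1--> {q,s,t}  [seen]
{q,t} --2--> {q,t}  [seen]
{q,r,s,t} --0--> {p,q,r,s,t}  [seen]
{q,r,s,t} --1--> {p,q,r,s,t}  [seen]
{q,r,s,t} --2--> {q,s,t}  [seen]
{p,q,s,t} --0--> {p,q,r,s,t}  [seen]
{p,q,s,t} --1--> {q,r,s,t}  [seen]
{p,q,s,t} --2--> {q,s,t}  [seen]
{p,q,r,t} --0--> {p,q,r,s,t}  [seen]
{p,q,r,t} --1--> {p,q,r,s,t}  [seen]
{p,q,r,t} --2--> {q,s,t}  [seen]
Reachable DFA states: {p}, {q,r,s}, {t}, {q}, {p,q,r,s,t}, {q,s,t}, {p,q,t}, ∅, {p,r,t}, {s,t}, {q,t}, {q,r,s,t}, {p,q,s,t}, {p,q,r,t}.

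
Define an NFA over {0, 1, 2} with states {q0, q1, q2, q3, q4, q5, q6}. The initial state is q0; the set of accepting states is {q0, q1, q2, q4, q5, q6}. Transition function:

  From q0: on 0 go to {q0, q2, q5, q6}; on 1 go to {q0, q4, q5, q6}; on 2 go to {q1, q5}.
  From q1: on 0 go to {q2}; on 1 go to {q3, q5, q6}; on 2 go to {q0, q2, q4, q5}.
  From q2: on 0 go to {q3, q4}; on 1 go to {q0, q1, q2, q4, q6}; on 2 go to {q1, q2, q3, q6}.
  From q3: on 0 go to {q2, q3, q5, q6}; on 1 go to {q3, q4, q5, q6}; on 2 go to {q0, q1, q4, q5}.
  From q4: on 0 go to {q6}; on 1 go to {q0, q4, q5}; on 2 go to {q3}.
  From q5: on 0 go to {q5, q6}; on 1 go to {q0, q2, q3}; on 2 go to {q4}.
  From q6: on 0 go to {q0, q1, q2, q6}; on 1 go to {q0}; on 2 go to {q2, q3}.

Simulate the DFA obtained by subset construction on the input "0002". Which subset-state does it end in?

{q0, q1, q2, q3, q4, q5, q6}

Start: {q0}.
δ(q0,0) = {q0, q2, q5, q6}.
Union: {q0, q2, q5, q6}.
After 0: {q0, q2, q5, q6}.
δ(q0,0) = {q0, q2, q5, q6}; δ(q2,0) = {q3, q4}; δ(q5,0) = {q5, q6}; δ(q6,0) = {q0, q1, q2, q6}.
Union: {q0, q1, q2, q3, q4, q5, q6}.
After 0: {q0, q1, q2, q3, q4, q5, q6}.
δ(q0,0) = {q0, q2, q5, q6}; δ(q1,0) = {q2}; δ(q2,0) = {q3, q4}; δ(q3,0) = {q2, q3, q5, q6}; δ(q4,0) = {q6}; δ(q5,0) = {q5, q6}; δ(q6,0) = {q0, q1, q2, q6}.
Union: {q0, q1, q2, q3, q4, q5, q6}.
After 0: {q0, q1, q2, q3, q4, q5, q6}.
δ(q0,2) = {q1, q5}; δ(q1,2) = {q0, q2, q4, q5}; δ(q2,2) = {q1, q2, q3, q6}; δ(q3,2) = {q0, q1, q4, q5}; δ(q4,2) = {q3}; δ(q5,2) = {q4}; δ(q6,2) = {q2, q3}.
Union: {q0, q1, q2, q3, q4, q5, q6}.
After 2: {q0, q1, q2, q3, q4, q5, q6}.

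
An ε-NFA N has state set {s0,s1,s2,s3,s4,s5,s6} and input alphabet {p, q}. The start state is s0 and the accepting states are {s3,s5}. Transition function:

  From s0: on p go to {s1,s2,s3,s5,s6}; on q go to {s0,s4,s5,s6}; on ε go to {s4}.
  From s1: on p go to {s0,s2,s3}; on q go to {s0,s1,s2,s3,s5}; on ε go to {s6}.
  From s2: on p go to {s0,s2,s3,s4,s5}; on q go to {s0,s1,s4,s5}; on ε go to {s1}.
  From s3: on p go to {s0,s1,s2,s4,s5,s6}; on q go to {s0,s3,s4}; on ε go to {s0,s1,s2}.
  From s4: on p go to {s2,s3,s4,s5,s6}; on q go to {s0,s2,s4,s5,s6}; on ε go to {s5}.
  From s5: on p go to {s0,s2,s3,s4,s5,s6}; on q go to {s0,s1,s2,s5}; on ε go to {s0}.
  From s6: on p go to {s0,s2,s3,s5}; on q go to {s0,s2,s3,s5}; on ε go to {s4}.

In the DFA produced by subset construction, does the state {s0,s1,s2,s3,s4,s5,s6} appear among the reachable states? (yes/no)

yes

Start state of the DFA: {s0,s4,s5} (ε-closure of the NFA start).
{s0,s4,s5} --p--> {s0,s1,s2,s3,s4,s5,s6}  [new]
{s0,s4,s5} --q--> {s0,s1,s2,s4,s5,s6}  [new]
{s0,s1,s2,s3,s4,s5,s6} --p--> {s0,s1,s2,s3,s4,s5,s6}  [seen]
{s0,s1,s2,s3,s4,s5,s6} --q--> {s0,s1,s2,s3,s4,s5,s6}  [seen]
{s0,s1,s2,s4,s5,s6} --p--> {s0,s1,s2,s3,s4,s5,s6}  [seen]
{s0,s1,s2,s4,s5,s6} --q--> {s0,s1,s2,s3,s4,s5,s6}  [seen]
Reachable DFA states: {s0,s4,s5}, {s0,s1,s2,s3,s4,s5,s6}, {s0,s1,s2,s4,s5,s6}.
{s0,s1,s2,s3,s4,s5,s6} is among them.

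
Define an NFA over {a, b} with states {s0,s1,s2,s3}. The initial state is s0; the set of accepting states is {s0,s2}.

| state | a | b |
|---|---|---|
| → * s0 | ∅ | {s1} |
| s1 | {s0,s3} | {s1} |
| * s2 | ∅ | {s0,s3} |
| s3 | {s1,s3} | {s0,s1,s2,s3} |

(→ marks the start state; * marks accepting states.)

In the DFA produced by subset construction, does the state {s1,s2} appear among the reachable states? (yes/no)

no

Start state of the DFA: {s0}.
{s0} --a--> ∅  [new]
{s0} --b--> {s1}  [new]
∅ --a--> ∅  [seen]
∅ --b--> ∅  [seen]
{s1} --a--> {s0,s3}  [new]
{s1} --b--> {s1}  [seen]
{s0,s3} --a--> {s1,s3}  [new]
{s0,s3} --b--> {s0,s1,s2,s3}  [new]
{s1,s3} --a--> {s0,s1,s3}  [new]
{s1,s3} --b--> {s0,s1,s2,s3}  [seen]
{s0,s1,s2,s3} --a--> {s0,s1,s3}  [seen]
{s0,s1,s2,s3} --b--> {s0,s1,s2,s3}  [seen]
{s0,s1,s3} --a--> {s0,s1,s3}  [seen]
{s0,s1,s3} --b--> {s0,s1,s2,s3}  [seen]
Reachable DFA states: {s0}, ∅, {s1}, {s0,s3}, {s1,s3}, {s0,s1,s2,s3}, {s0,s1,s3}.
{s1,s2} is not among them.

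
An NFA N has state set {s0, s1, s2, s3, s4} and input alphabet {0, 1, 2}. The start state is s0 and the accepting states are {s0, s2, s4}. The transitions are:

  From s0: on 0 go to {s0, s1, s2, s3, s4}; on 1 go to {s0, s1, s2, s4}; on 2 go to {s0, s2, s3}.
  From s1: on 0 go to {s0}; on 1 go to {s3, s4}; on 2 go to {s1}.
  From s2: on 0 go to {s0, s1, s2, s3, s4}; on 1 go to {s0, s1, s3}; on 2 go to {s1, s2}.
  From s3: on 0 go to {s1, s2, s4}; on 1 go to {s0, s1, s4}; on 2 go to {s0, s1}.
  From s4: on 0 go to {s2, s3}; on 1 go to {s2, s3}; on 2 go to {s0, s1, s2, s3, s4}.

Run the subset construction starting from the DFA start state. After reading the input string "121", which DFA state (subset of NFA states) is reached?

{s0, s1, s2, s3, s4}

Start: {s0}.
δ(s0,1) = {s0, s1, s2, s4}.
Union: {s0, s1, s2, s4}.
After 1: {s0, s1, s2, s4}.
δ(s0,2) = {s0, s2, s3}; δ(s1,2) = {s1}; δ(s2,2) = {s1, s2}; δ(s4,2) = {s0, s1, s2, s3, s4}.
Union: {s0, s1, s2, s3, s4}.
After 2: {s0, s1, s2, s3, s4}.
δ(s0,1) = {s0, s1, s2, s4}; δ(s1,1) = {s3, s4}; δ(s2,1) = {s0, s1, s3}; δ(s3,1) = {s0, s1, s4}; δ(s4,1) = {s2, s3}.
Union: {s0, s1, s2, s3, s4}.
After 1: {s0, s1, s2, s3, s4}.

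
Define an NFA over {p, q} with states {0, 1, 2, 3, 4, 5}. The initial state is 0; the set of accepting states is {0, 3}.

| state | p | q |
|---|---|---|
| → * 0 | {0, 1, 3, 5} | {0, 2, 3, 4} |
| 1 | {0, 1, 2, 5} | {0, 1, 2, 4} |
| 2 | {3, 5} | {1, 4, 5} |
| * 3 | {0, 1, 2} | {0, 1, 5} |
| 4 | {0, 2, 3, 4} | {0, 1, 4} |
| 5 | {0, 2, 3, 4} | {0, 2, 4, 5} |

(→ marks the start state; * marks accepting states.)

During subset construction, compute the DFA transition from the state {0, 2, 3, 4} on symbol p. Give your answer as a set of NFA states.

{0, 1, 2, 3, 4, 5}

δ(0,p) = {0, 1, 3, 5}; δ(2,p) = {3, 5}; δ(3,p) = {0, 1, 2}; δ(4,p) = {0, 2, 3, 4}.
Union: {0, 1, 2, 3, 4, 5}.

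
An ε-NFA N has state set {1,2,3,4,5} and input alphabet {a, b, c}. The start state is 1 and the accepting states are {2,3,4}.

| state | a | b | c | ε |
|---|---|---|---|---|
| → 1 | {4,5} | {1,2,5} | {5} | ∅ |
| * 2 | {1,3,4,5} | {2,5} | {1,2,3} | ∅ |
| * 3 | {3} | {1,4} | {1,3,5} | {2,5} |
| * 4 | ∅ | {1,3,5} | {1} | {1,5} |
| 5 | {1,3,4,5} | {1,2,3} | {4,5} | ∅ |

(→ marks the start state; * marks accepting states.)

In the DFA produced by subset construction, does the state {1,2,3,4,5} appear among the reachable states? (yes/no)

Start state of the DFA: {1} (ε-closure of the NFA start).
{1} --a--> {1,4,5}  [new]
{1} --b--> {1,2,5}  [new]
{1} --c--> {5}  [new]
{1,4,5} --a--> {1,2,3,4,5}  [new]
{1,4,5} --b--> {1,2,3,5}  [new]
{1,4,5} --c--> {1,4,5}  [seen]
{1,2,5} --a--> {1,2,3,4,5}  [seen]
{1,2,5} --b--> {1,2,3,5}  [seen]
{1,2,5} --c--> {1,2,3,4,5}  [seen]
{5} --a--> {1,2,3,4,5}  [seen]
{5} --b--> {1,2,3,5}  [seen]
{5} --c--> {1,4,5}  [seen]
{1,2,3,4,5} --a--> {1,2,3,4,5}  [seen]
{1,2,3,4,5} --b--> {1,2,3,4,5}  [seen]
{1,2,3,4,5} --c--> {1,2,3,4,5}  [seen]
{1,2,3,5} --a--> {1,2,3,4,5}  [seen]
{1,2,3,5} --b--> {1,2,3,4,5}  [seen]
{1,2,3,5} --c--> {1,2,3,4,5}  [seen]
Reachable DFA states: {1}, {1,4,5}, {1,2,5}, {5}, {1,2,3,4,5}, {1,2,3,5}.
{1,2,3,4,5} is among them.

yes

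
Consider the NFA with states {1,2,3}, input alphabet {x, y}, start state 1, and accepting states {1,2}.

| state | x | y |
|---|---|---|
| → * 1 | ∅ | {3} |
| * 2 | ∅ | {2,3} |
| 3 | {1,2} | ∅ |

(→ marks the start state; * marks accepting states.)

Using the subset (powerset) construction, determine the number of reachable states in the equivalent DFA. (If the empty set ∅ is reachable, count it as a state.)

5

Start state of the DFA: {1}.
{1} --x--> ∅  [new]
{1} --y--> {3}  [new]
∅ --x--> ∅  [seen]
∅ --y--> ∅  [seen]
{3} --x--> {1,2}  [new]
{3} --y--> ∅  [seen]
{1,2} --x--> ∅  [seen]
{1,2} --y--> {2,3}  [new]
{2,3} --x--> {1,2}  [seen]
{2,3} --y--> {2,3}  [seen]
Reachable DFA states: {1}, ∅, {3}, {1,2}, {2,3}.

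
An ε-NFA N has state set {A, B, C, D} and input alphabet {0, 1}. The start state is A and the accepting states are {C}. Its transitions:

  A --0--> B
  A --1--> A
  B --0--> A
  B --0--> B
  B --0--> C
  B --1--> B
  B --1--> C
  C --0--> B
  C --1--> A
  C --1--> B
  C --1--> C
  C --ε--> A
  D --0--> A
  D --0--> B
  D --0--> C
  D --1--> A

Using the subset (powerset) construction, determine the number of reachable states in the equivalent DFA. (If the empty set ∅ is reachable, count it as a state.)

3

Start state of the DFA: {A} (ε-closure of the NFA start).
{A} --0--> {B}  [new]
{A} --1--> {A}  [seen]
{B} --0--> {A, B, C}  [new]
{B} --1--> {A, B, C}  [seen]
{A, B, C} --0--> {A, B, C}  [seen]
{A, B, C} --1--> {A, B, C}  [seen]
Reachable DFA states: {A}, {B}, {A, B, C}.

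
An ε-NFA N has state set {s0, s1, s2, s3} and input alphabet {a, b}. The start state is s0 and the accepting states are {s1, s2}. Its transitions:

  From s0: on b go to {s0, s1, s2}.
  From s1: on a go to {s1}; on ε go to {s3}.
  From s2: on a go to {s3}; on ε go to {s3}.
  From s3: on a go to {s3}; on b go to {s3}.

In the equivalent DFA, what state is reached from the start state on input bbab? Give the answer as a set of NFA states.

{s3}

Start: {s0}.
δ(s0,b) = {s0, s1, s2}.
Union: {s0, s1, s2}.
ε-closure gives {s0, s1, s2, s3}.
After b: {s0, s1, s2, s3}.
δ(s0,b) = {s0, s1, s2}; δ(s1,b) = ∅; δ(s2,b) = ∅; δ(s3,b) = {s3}.
Union: {s0, s1, s2, s3}.
After b: {s0, s1, s2, s3}.
δ(s0,a) = ∅; δ(s1,a) = {s1}; δ(s2,a) = {s3}; δ(s3,a) = {s3}.
Union: {s1, s3}.
After a: {s1, s3}.
δ(s1,b) = ∅; δ(s3,b) = {s3}.
Union: {s3}.
After b: {s3}.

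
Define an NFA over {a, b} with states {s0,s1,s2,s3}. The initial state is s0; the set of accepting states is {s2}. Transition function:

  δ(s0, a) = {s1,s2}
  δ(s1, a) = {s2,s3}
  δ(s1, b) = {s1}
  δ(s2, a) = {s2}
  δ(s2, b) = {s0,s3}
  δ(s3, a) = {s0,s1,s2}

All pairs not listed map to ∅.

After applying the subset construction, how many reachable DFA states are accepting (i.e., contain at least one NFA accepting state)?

Start state of the DFA: {s0}.
{s0} --a--> {s1,s2}  [new]
{s0} --b--> ∅  [new]
{s1,s2} --a--> {s2,s3}  [new]
{s1,s2} --b--> {s0,s1,s3}  [new]
∅ --a--> ∅  [seen]
∅ --b--> ∅  [seen]
{s2,s3} --a--> {s0,s1,s2}  [new]
{s2,s3} --b--> {s0,s3}  [new]
{s0,s1,s3} --a--> {s0,s1,s2,s3}  [new]
{s0,s1,s3} --b--> {s1}  [new]
{s0,s1,s2} --a--> {s1,s2,s3}  [new]
{s0,s1,s2} --b--> {s0,s1,s3}  [seen]
{s0,s3} --a--> {s0,s1,s2}  [seen]
{s0,s3} --b--> ∅  [seen]
{s0,s1,s2,s3} --a--> {s0,s1,s2,s3}  [seen]
{s0,s1,s2,s3} --b--> {s0,s1,s3}  [seen]
{s1} --a--> {s2,s3}  [seen]
{s1} --b--> {s1}  [seen]
{s1,s2,s3} --a--> {s0,s1,s2,s3}  [seen]
{s1,s2,s3} --b--> {s0,s1,s3}  [seen]
Reachable DFA states: {s0}, {s1,s2}, ∅, {s2,s3}, {s0,s1,s3}, {s0,s1,s2}, {s0,s3}, {s0,s1,s2,s3}, {s1}, {s1,s2,s3}.
Accepting DFA states (contain an NFA accepting state): {s1,s2}, {s2,s3}, {s0,s1,s2}, {s0,s1,s2,s3}, {s1,s2,s3}.

5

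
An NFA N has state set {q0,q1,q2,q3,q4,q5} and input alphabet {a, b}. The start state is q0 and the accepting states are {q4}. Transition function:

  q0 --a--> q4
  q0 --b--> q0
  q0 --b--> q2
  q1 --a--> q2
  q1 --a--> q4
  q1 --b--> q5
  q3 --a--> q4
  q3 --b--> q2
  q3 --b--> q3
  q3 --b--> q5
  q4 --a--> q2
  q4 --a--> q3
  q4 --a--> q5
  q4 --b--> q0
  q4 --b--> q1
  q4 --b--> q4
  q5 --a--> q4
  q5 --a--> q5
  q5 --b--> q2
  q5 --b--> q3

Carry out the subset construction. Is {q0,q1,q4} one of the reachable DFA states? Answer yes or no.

yes

Start state of the DFA: {q0}.
{q0} --a--> {q4}  [new]
{q0} --b--> {q0,q2}  [new]
{q4} --a--> {q2,q3,q5}  [new]
{q4} --b--> {q0,q1,q4}  [new]
{q0,q2} --a--> {q4}  [seen]
{q0,q2} --b--> {q0,q2}  [seen]
{q2,q3,q5} --a--> {q4,q5}  [new]
{q2,q3,q5} --b--> {q2,q3,q5}  [seen]
{q0,q1,q4} --a--> {q2,q3,q4,q5}  [new]
{q0,q1,q4} --b--> {q0,q1,q2,q4,q5}  [new]
{q4,q5} --a--> {q2,q3,q4,q5}  [seen]
{q4,q5} --b--> {q0,q1,q2,q3,q4}  [new]
{q2,q3,q4,q5} --a--> {q2,q3,q4,q5}  [seen]
{q2,q3,q4,q5} --b--> {q0,q1,q2,q3,q4,q5}  [new]
{q0,q1,q2,q4,q5} --a--> {q2,q3,q4,q5}  [seen]
{q0,q1,q2,q4,q5} --b--> {q0,q1,q2,q3,q4,q5}  [seen]
{q0,q1,q2,q3,q4} --a--> {q2,q3,q4,q5}  [seen]
{q0,q1,q2,q3,q4} --b--> {q0,q1,q2,q3,q4,q5}  [seen]
{q0,q1,q2,q3,q4,q5} --a--> {q2,q3,q4,q5}  [seen]
{q0,q1,q2,q3,q4,q5} --b--> {q0,q1,q2,q3,q4,q5}  [seen]
Reachable DFA states: {q0}, {q4}, {q0,q2}, {q2,q3,q5}, {q0,q1,q4}, {q4,q5}, {q2,q3,q4,q5}, {q0,q1,q2,q4,q5}, {q0,q1,q2,q3,q4}, {q0,q1,q2,q3,q4,q5}.
{q0,q1,q4} is among them.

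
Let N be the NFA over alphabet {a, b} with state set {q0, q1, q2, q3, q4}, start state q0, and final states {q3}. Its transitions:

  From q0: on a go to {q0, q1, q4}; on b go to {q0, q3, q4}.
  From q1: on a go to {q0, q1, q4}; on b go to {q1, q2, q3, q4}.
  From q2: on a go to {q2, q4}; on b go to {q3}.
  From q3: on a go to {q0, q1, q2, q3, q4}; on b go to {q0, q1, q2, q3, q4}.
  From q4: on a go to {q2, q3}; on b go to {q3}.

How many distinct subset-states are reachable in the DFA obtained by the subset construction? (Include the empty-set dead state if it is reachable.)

Start state of the DFA: {q0}.
{q0} --a--> {q0, q1, q4}  [new]
{q0} --b--> {q0, q3, q4}  [new]
{q0, q1, q4} --a--> {q0, q1, q2, q3, q4}  [new]
{q0, q1, q4} --b--> {q0, q1, q2, q3, q4}  [seen]
{q0, q3, q4} --a--> {q0, q1, q2, q3, q4}  [seen]
{q0, q3, q4} --b--> {q0, q1, q2, q3, q4}  [seen]
{q0, q1, q2, q3, q4} --a--> {q0, q1, q2, q3, q4}  [seen]
{q0, q1, q2, q3, q4} --b--> {q0, q1, q2, q3, q4}  [seen]
Reachable DFA states: {q0}, {q0, q1, q4}, {q0, q3, q4}, {q0, q1, q2, q3, q4}.

4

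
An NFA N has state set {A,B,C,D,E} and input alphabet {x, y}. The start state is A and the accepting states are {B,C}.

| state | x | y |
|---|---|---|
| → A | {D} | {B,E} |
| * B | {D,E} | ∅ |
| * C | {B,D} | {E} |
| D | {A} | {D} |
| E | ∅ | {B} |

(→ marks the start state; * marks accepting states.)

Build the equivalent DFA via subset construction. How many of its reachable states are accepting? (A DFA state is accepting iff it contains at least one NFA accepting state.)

Start state of the DFA: {A}.
{A} --x--> {D}  [new]
{A} --y--> {B,E}  [new]
{D} --x--> {A}  [seen]
{D} --y--> {D}  [seen]
{B,E} --x--> {D,E}  [new]
{B,E} --y--> {B}  [new]
{D,E} --x--> {A}  [seen]
{D,E} --y--> {B,D}  [new]
{B} --x--> {D,E}  [seen]
{B} --y--> ∅  [new]
{B,D} --x--> {A,D,E}  [new]
{B,D} --y--> {D}  [seen]
∅ --x--> ∅  [seen]
∅ --y--> ∅  [seen]
{A,D,E} --x--> {A,D}  [new]
{A,D,E} --y--> {B,D,E}  [new]
{A,D} --x--> {A,D}  [seen]
{A,D} --y--> {B,D,E}  [seen]
{B,D,E} --x--> {A,D,E}  [seen]
{B,D,E} --y--> {B,D}  [seen]
Reachable DFA states: {A}, {D}, {B,E}, {D,E}, {B}, {B,D}, ∅, {A,D,E}, {A,D}, {B,D,E}.
Accepting DFA states (contain an NFA accepting state): {B,E}, {B}, {B,D}, {B,D,E}.

4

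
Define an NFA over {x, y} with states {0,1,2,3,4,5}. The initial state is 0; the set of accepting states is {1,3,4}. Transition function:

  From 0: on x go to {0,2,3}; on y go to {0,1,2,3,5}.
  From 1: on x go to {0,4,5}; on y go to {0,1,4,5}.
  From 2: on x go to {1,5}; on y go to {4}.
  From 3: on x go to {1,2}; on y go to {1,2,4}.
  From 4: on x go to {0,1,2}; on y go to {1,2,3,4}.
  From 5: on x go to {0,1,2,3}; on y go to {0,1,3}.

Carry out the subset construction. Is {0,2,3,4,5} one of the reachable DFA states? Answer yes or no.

Start state of the DFA: {0}.
{0} --x--> {0,2,3}  [new]
{0} --y--> {0,1,2,3,5}  [new]
{0,2,3} --x--> {0,1,2,3,5}  [seen]
{0,2,3} --y--> {0,1,2,3,4,5}  [new]
{0,1,2,3,5} --x--> {0,1,2,3,4,5}  [seen]
{0,1,2,3,5} --y--> {0,1,2,3,4,5}  [seen]
{0,1,2,3,4,5} --x--> {0,1,2,3,4,5}  [seen]
{0,1,2,3,4,5} --y--> {0,1,2,3,4,5}  [seen]
Reachable DFA states: {0}, {0,2,3}, {0,1,2,3,5}, {0,1,2,3,4,5}.
{0,2,3,4,5} is not among them.

no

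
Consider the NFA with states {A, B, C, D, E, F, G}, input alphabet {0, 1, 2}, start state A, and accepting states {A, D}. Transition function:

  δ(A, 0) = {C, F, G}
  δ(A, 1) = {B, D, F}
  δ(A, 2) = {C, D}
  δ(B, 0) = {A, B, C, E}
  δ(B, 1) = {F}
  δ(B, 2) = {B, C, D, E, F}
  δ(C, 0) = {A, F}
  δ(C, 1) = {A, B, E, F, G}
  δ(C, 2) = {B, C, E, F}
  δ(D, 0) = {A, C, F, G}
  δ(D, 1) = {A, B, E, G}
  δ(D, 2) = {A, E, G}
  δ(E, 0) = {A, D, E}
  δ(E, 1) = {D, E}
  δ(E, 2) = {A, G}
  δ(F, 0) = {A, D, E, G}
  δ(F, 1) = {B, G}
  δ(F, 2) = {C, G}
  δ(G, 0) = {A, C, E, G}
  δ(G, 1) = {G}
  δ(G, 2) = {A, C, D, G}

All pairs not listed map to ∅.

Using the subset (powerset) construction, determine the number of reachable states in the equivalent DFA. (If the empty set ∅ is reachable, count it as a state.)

Start state of the DFA: {A}.
{A} --0--> {C, F, G}  [new]
{A} --1--> {B, D, F}  [new]
{A} --2--> {C, D}  [new]
{C, F, G} --0--> {A, C, D, E, F, G}  [new]
{C, F, G} --1--> {A, B, E, F, G}  [new]
{C, F, G} --2--> {A, B, C, D, E, F, G}  [new]
{B, D, F} --0--> {A, B, C, D, E, F, G}  [seen]
{B, D, F} --1--> {A, B, E, F, G}  [seen]
{B, D, F} --2--> {A, B, C, D, E, F, G}  [seen]
{C, D} --0--> {A, C, F, G}  [new]
{C, D} --1--> {A, B, E, F, G}  [seen]
{C, D} --2--> {A, B, C, E, F, G}  [new]
{A, C, D, E, F, G} --0--> {A, C, D, E, F, G}  [seen]
{A, C, D, E, F, G} --1--> {A, B, D, E, F, G}  [new]
{A, C, D, E, F, G} --2--> {A, B, C, D, E, F, G}  [seen]
{A, B, E, F, G} --0--> {A, B, C, D, E, F, G}  [seen]
{A, B, E, F, G} --1--> {B, D, E, F, G}  [new]
{A, B, E, F, G} --2--> {A, B, C, D, E, F, G}  [seen]
{A, B, C, D, E, F, G} --0--> {A, B, C, D, E, F, G}  [seen]
{A, B, C, D, E, F, G} --1--> {A, B, D, E, F, G}  [seen]
{A, B, C, D, E, F, G} --2--> {A, B, C, D, E, F, G}  [seen]
{A, C, F, G} --0--> {A, C, D, E, F, G}  [seen]
{A, C, F, G} --1--> {A, B, D, E, F, G}  [seen]
{A, C, F, G} --2--> {A, B, C, D, E, F, G}  [seen]
{A, B, C, E, F, G} --0--> {A, B, C, D, E, F, G}  [seen]
{A, B, C, E, F, G} --1--> {A, B, D, E, F, G}  [seen]
{A, B, C, E, F, G} --2--> {A, B, C, D, E, F, G}  [seen]
{A, B, D, E, F, G} --0--> {A, B, C, D, E, F, G}  [seen]
{A, B, D, E, F, G} --1--> {A, B, D, E, F, G}  [seen]
{A, B, D, E, F, G} --2--> {A, B, C, D, E, F, G}  [seen]
{B, D, E, F, G} --0--> {A, B, C, D, E, F, G}  [seen]
{B, D, E, F, G} --1--> {A, B, D, E, F, G}  [seen]
{B, D, E, F, G} --2--> {A, B, C, D, E, F, G}  [seen]
Reachable DFA states: {A}, {C, F, G}, {B, D, F}, {C, D}, {A, C, D, E, F, G}, {A, B, E, F, G}, {A, B, C, D, E, F, G}, {A, C, F, G}, {A, B, C, E, F, G}, {A, B, D, E, F, G}, {B, D, E, F, G}.

11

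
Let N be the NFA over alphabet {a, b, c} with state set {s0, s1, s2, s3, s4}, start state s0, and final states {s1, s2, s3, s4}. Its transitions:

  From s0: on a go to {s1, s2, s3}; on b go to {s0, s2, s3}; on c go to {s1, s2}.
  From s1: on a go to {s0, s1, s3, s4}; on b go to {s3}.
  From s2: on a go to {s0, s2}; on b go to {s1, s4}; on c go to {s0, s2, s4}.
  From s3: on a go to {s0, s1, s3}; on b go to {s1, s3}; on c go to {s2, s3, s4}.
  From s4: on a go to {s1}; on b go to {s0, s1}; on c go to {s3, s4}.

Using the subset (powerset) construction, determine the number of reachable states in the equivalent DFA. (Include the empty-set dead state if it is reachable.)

13

Start state of the DFA: {s0}.
{s0} --a--> {s1, s2, s3}  [new]
{s0} --b--> {s0, s2, s3}  [new]
{s0} --c--> {s1, s2}  [new]
{s1, s2, s3} --a--> {s0, s1, s2, s3, s4}  [new]
{s1, s2, s3} --b--> {s1, s3, s4}  [new]
{s1, s2, s3} --c--> {s0, s2, s3, s4}  [new]
{s0, s2, s3} --a--> {s0, s1, s2, s3}  [new]
{s0, s2, s3} --b--> {s0, s1, s2, s3, s4}  [seen]
{s0, s2, s3} --c--> {s0, s1, s2, s3, s4}  [seen]
{s1, s2} --a--> {s0, s1, s2, s3, s4}  [seen]
{s1, s2} --b--> {s1, s3, s4}  [seen]
{s1, s2} --c--> {s0, s2, s4}  [new]
{s0, s1, s2, s3, s4} --a--> {s0, s1, s2, s3, s4}  [seen]
{s0, s1, s2, s3, s4} --b--> {s0, s1, s2, s3, s4}  [seen]
{s0, s1, s2, s3, s4} --c--> {s0, s1, s2, s3, s4}  [seen]
{s1, s3, s4} --a--> {s0, s1, s3, s4}  [new]
{s1, s3, s4} --b--> {s0, s1, s3}  [new]
{s1, s3, s4} --c--> {s2, s3, s4}  [new]
{s0, s2, s3, s4} --a--> {s0, s1, s2, s3}  [seen]
{s0, s2, s3, s4} --b--> {s0, s1, s2, s3, s4}  [seen]
{s0, s2, s3, s4} --c--> {s0, s1, s2, s3, s4}  [seen]
{s0, s1, s2, s3} --a--> {s0, s1, s2, s3, s4}  [seen]
{s0, s1, s2, s3} --b--> {s0, s1, s2, s3, s4}  [seen]
{s0, s1, s2, s3} --c--> {s0, s1, s2, s3, s4}  [seen]
{s0, s2, s4} --a--> {s0, s1, s2, s3}  [seen]
{s0, s2, s4} --b--> {s0, s1, s2, s3, s4}  [seen]
{s0, s2, s4} --c--> {s0, s1, s2, s3, s4}  [seen]
{s0, s1, s3, s4} --a--> {s0, s1, s2, s3, s4}  [seen]
{s0, s1, s3, s4} --b--> {s0, s1, s2, s3}  [seen]
{s0, s1, s3, s4} --c--> {s1, s2, s3, s4}  [new]
{s0, s1, s3} --a--> {s0, s1, s2, s3, s4}  [seen]
{s0, s1, s3} --b--> {s0, s1, s2, s3}  [seen]
{s0, s1, s3} --c--> {s1, s2, s3, s4}  [seen]
{s2, s3, s4} --a--> {s0, s1, s2, s3}  [seen]
{s2, s3, s4} --b--> {s0, s1, s3, s4}  [seen]
{s2, s3, s4} --c--> {s0, s2, s3, s4}  [seen]
{s1, s2, s3, s4} --a--> {s0, s1, s2, s3, s4}  [seen]
{s1, s2, s3, s4} --b--> {s0, s1, s3, s4}  [seen]
{s1, s2, s3, s4} --c--> {s0, s2, s3, s4}  [seen]
Reachable DFA states: {s0}, {s1, s2, s3}, {s0, s2, s3}, {s1, s2}, {s0, s1, s2, s3, s4}, {s1, s3, s4}, {s0, s2, s3, s4}, {s0, s1, s2, s3}, {s0, s2, s4}, {s0, s1, s3, s4}, {s0, s1, s3}, {s2, s3, s4}, {s1, s2, s3, s4}.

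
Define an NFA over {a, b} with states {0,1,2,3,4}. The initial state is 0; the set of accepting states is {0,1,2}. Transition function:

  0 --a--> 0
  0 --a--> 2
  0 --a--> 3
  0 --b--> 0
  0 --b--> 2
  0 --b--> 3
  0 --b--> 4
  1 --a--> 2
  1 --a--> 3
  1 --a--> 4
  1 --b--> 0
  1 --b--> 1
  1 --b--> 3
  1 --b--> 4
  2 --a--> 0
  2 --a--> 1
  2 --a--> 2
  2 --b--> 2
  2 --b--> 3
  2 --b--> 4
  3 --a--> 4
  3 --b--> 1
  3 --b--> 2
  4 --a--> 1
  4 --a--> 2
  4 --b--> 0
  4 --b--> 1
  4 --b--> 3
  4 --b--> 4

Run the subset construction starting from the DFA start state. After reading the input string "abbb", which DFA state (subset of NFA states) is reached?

{0,1,2,3,4}

Start: {0}.
δ(0,a) = {0,2,3}.
Union: {0,2,3}.
After a: {0,2,3}.
δ(0,b) = {0,2,3,4}; δ(2,b) = {2,3,4}; δ(3,b) = {1,2}.
Union: {0,1,2,3,4}.
After b: {0,1,2,3,4}.
δ(0,b) = {0,2,3,4}; δ(1,b) = {0,1,3,4}; δ(2,b) = {2,3,4}; δ(3,b) = {1,2}; δ(4,b) = {0,1,3,4}.
Union: {0,1,2,3,4}.
After b: {0,1,2,3,4}.
δ(0,b) = {0,2,3,4}; δ(1,b) = {0,1,3,4}; δ(2,b) = {2,3,4}; δ(3,b) = {1,2}; δ(4,b) = {0,1,3,4}.
Union: {0,1,2,3,4}.
After b: {0,1,2,3,4}.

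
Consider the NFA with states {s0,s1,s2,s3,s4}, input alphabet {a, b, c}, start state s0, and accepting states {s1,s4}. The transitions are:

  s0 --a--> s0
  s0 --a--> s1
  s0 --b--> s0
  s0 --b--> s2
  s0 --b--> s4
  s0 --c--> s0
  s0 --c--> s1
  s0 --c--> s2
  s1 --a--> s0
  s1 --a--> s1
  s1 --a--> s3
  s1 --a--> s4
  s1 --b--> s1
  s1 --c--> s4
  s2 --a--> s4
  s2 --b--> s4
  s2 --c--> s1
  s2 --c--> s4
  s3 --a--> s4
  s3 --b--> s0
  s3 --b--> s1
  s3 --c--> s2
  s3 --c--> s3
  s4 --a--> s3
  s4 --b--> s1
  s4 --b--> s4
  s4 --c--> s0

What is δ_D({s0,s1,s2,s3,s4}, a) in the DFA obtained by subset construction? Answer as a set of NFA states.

δ(s0,a) = {s0,s1}; δ(s1,a) = {s0,s1,s3,s4}; δ(s2,a) = {s4}; δ(s3,a) = {s4}; δ(s4,a) = {s3}.
Union: {s0,s1,s3,s4}.

{s0,s1,s3,s4}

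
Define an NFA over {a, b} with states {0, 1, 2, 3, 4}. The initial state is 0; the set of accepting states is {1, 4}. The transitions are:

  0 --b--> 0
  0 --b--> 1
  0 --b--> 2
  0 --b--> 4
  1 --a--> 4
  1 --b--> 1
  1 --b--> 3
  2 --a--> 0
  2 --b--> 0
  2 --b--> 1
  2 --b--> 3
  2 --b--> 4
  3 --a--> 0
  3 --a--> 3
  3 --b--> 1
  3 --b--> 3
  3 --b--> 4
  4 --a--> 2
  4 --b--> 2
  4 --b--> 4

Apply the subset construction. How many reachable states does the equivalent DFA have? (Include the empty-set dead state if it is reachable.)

Start state of the DFA: {0}.
{0} --a--> ∅  [new]
{0} --b--> {0, 1, 2, 4}  [new]
∅ --a--> ∅  [seen]
∅ --b--> ∅  [seen]
{0, 1, 2, 4} --a--> {0, 2, 4}  [new]
{0, 1, 2, 4} --b--> {0, 1, 2, 3, 4}  [new]
{0, 2, 4} --a--> {0, 2}  [new]
{0, 2, 4} --b--> {0, 1, 2, 3, 4}  [seen]
{0, 1, 2, 3, 4} --a--> {0, 2, 3, 4}  [new]
{0, 1, 2, 3, 4} --b--> {0, 1, 2, 3, 4}  [seen]
{0, 2} --a--> {0}  [seen]
{0, 2} --b--> {0, 1, 2, 3, 4}  [seen]
{0, 2, 3, 4} --a--> {0, 2, 3}  [new]
{0, 2, 3, 4} --b--> {0, 1, 2, 3, 4}  [seen]
{0, 2, 3} --a--> {0, 3}  [new]
{0, 2, 3} --b--> {0, 1, 2, 3, 4}  [seen]
{0, 3} --a--> {0, 3}  [seen]
{0, 3} --b--> {0, 1, 2, 3, 4}  [seen]
Reachable DFA states: {0}, ∅, {0, 1, 2, 4}, {0, 2, 4}, {0, 1, 2, 3, 4}, {0, 2}, {0, 2, 3, 4}, {0, 2, 3}, {0, 3}.

9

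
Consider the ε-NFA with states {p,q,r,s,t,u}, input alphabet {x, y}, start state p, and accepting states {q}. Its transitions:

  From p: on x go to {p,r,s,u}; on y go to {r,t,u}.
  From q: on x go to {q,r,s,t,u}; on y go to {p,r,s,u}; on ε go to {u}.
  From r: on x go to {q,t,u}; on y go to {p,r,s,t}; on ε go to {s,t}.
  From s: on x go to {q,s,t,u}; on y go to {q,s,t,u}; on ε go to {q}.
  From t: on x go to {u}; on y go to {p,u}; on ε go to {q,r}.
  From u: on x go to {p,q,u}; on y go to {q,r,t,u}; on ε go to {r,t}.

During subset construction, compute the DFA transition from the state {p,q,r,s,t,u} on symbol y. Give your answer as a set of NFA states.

{p,q,r,s,t,u}

δ(p,y) = {r,t,u}; δ(q,y) = {p,r,s,u}; δ(r,y) = {p,r,s,t}; δ(s,y) = {q,s,t,u}; δ(t,y) = {p,u}; δ(u,y) = {q,r,t,u}.
Union: {p,q,r,s,t,u}.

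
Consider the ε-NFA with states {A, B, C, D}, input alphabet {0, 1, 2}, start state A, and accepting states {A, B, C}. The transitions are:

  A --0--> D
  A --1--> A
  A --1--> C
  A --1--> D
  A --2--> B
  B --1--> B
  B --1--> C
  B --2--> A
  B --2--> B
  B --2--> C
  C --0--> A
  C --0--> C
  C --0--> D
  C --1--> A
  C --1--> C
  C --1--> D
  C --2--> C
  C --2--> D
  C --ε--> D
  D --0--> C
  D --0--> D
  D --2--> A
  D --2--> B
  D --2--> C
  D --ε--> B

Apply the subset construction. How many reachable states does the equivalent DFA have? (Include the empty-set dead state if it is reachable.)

Start state of the DFA: {A} (ε-closure of the NFA start).
{A} --0--> {B, D}  [new]
{A} --1--> {A, B, C, D}  [new]
{A} --2--> {B}  [new]
{B, D} --0--> {B, C, D}  [new]
{B, D} --1--> {B, C, D}  [seen]
{B, D} --2--> {A, B, C, D}  [seen]
{A, B, C, D} --0--> {A, B, C, D}  [seen]
{A, B, C, D} --1--> {A, B, C, D}  [seen]
{A, B, C, D} --2--> {A, B, C, D}  [seen]
{B} --0--> ∅  [new]
{B} --1--> {B, C, D}  [seen]
{B} --2--> {A, B, C, D}  [seen]
{B, C, D} --0--> {A, B, C, D}  [seen]
{B, C, D} --1--> {A, B, C, D}  [seen]
{B, C, D} --2--> {A, B, C, D}  [seen]
∅ --0--> ∅  [seen]
∅ --1--> ∅  [seen]
∅ --2--> ∅  [seen]
Reachable DFA states: {A}, {B, D}, {A, B, C, D}, {B}, {B, C, D}, ∅.

6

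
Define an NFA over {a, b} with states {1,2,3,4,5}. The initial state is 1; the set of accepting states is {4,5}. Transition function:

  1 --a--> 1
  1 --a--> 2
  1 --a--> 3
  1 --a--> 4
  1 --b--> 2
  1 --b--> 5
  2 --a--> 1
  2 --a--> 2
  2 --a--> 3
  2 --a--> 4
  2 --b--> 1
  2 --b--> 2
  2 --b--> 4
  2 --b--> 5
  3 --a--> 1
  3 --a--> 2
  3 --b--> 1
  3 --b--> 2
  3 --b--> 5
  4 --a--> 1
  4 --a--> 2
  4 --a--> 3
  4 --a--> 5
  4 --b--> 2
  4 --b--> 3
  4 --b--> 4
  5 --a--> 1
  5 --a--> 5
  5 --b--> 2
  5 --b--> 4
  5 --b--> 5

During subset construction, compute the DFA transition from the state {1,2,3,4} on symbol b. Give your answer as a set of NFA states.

{1,2,3,4,5}

δ(1,b) = {2,5}; δ(2,b) = {1,2,4,5}; δ(3,b) = {1,2,5}; δ(4,b) = {2,3,4}.
Union: {1,2,3,4,5}.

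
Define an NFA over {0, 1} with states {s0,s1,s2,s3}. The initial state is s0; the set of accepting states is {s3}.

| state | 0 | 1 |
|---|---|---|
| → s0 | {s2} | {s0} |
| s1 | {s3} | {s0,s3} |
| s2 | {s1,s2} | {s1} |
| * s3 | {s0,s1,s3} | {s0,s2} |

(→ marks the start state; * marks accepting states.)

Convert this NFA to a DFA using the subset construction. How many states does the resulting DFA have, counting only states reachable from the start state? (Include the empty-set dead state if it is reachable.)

14

Start state of the DFA: {s0}.
{s0} --0--> {s2}  [new]
{s0} --1--> {s0}  [seen]
{s2} --0--> {s1,s2}  [new]
{s2} --1--> {s1}  [new]
{s1,s2} --0--> {s1,s2,s3}  [new]
{s1,s2} --1--> {s0,s1,s3}  [new]
{s1} --0--> {s3}  [new]
{s1} --1--> {s0,s3}  [new]
{s1,s2,s3} --0--> {s0,s1,s2,s3}  [new]
{s1,s2,s3} --1--> {s0,s1,s2,s3}  [seen]
{s0,s1,s3} --0--> {s0,s1,s2,s3}  [seen]
{s0,s1,s3} --1--> {s0,s2,s3}  [new]
{s3} --0--> {s0,s1,s3}  [seen]
{s3} --1--> {s0,s2}  [new]
{s0,s3} --0--> {s0,s1,s2,s3}  [seen]
{s0,s3} --1--> {s0,s2}  [seen]
{s0,s1,s2,s3} --0--> {s0,s1,s2,s3}  [seen]
{s0,s1,s2,s3} --1--> {s0,s1,s2,s3}  [seen]
{s0,s2,s3} --0--> {s0,s1,s2,s3}  [seen]
{s0,s2,s3} --1--> {s0,s1,s2}  [new]
{s0,s2} --0--> {s1,s2}  [seen]
{s0,s2} --1--> {s0,s1}  [new]
{s0,s1,s2} --0--> {s1,s2,s3}  [seen]
{s0,s1,s2} --1--> {s0,s1,s3}  [seen]
{s0,s1} --0--> {s2,s3}  [new]
{s0,s1} --1--> {s0,s3}  [seen]
{s2,s3} --0--> {s0,s1,s2,s3}  [seen]
{s2,s3} --1--> {s0,s1,s2}  [seen]
Reachable DFA states: {s0}, {s2}, {s1,s2}, {s1}, {s1,s2,s3}, {s0,s1,s3}, {s3}, {s0,s3}, {s0,s1,s2,s3}, {s0,s2,s3}, {s0,s2}, {s0,s1,s2}, {s0,s1}, {s2,s3}.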